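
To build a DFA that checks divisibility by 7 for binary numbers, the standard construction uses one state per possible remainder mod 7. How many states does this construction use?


Divisibility by 7 is tracked via the remainder mod 7: 0, 1, ..., 6
The construction assigns one state to each remainder
Number of remainders = 7

7


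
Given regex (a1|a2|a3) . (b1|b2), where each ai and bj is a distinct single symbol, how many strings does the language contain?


First group: 3 alternatives
Second group: 2 alternatives
Concatenation: each choice from group 1 pairs with each from group 2
Total = 3 x 2 = 6

6


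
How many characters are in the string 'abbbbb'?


String: 'abbbbb'
Counting characters:
  'a' appears 1 time(s)
  'b' appears 5 time(s)
Total length = 1 + 5 = 6

6


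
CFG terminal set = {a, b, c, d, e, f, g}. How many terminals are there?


Terminal symbols: a, b, c, d, e, f, g
Counting each: a (#1), b (#2), c (#3), d (#4), e (#5), f (#6), g (#7)
Total = 7

7


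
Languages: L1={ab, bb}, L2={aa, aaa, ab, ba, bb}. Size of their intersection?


L1 = {ab, bb}
L2 = {aa, aaa, ab, ba, bb}
Checking each string in L1 against L2:
  'ab': in L2? Yes
  'bb': in L2? Yes
Intersection = {ab, bb}
|L1 ∩ L2| = 2

2


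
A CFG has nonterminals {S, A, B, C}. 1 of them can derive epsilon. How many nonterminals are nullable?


Nonterminals: {S, A, B, C}
A nonterminal is nullable if it can derive epsilon
Counting nullable nonterminals: 1
Total nullable = 1

1


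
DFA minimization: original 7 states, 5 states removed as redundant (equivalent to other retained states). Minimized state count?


Original DFA: 7 states
Redundant states removed: 5
Minimized states = original - removed
= 7 - 5
= 2

2


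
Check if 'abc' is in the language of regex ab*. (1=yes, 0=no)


Pattern: ab*
String: 'abc'
Pattern requires: exactly one 'a' followed by zero or more 'b's
First char is 'a' -> OK
Rest 'bc': all b's? No
Result: 0

0


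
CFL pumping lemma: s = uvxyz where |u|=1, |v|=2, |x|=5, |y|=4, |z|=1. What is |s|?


|s| = |u| + |v| + |x| + |y| + |z|
= 1 + 2 + 5 + 4 + 1
= 3 + 5 + 5
= 8 + 5
= 13

13


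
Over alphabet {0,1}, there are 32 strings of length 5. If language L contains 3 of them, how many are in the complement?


Alphabet: {0,1}
String length: 5
Total strings of length 5 = 2^5 = 32
Strings in L = 3
Complement = total - |L|
= 32 - 3
= 29

29


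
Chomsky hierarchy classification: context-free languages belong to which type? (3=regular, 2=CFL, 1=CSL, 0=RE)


Chomsky hierarchy levels:
  Type 3: Regular (DFA/NFA/regex)
  Type 2: Context-free (PDA)
  Type 1: Context-sensitive
  Type 0: Recursively enumerable (TM)
'context-free' corresponds to Type 2

2


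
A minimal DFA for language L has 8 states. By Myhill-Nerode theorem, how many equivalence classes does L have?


Myhill-Nerode theorem:
Number of equivalence classes = number of states in minimal DFA
Minimal DFA states = 8
Therefore equivalence classes = 8

8


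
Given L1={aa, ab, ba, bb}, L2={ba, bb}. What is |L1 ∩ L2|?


L1 = {aa, ab, ba, bb}
L2 = {ba, bb}
Checking each string in L1 against L2:
  'aa': in L2? No
  'ab': in L2? No
  'ba': in L2? Yes
  'bb': in L2? Yes
Intersection = {ba, bb}
|L1 ∩ L2| = 2

2


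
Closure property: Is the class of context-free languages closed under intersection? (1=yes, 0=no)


CFL closure properties:
  Closed under: union, concatenation, Kleene star
  NOT closed under: intersection, complement
Operation 'intersection' is in not-closed list -> No (not closed)

0


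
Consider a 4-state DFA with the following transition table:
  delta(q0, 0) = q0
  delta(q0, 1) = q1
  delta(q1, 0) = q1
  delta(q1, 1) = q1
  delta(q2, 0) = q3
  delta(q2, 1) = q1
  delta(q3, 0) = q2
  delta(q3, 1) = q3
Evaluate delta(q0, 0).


Looking up transition function:
delta(q0, 0) in the table
Row: q0, Column: 0
Result: q0

q0


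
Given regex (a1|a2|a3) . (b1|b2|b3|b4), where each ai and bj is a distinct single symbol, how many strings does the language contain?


First group: 3 alternatives
Second group: 4 alternatives
Concatenation: each choice from group 1 pairs with each from group 2
Total = 3 x 4 = 12

12


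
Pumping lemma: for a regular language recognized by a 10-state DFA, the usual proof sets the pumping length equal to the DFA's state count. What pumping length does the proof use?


Pumping lemma for regular languages (standard proof):
Take p = |Q|, the number of DFA states.
Any string of length >= |Q| passes through |Q|+1 states while reading its first |Q| symbols,
so by pigeonhole some state repeats, giving the loop that can be pumped.
Here |Q| = 10
Therefore the proof uses p = 10

10


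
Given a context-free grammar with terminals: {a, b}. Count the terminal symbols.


Terminal symbols: a, b
Counting each: a (#1), b (#2)
Total = 2

2


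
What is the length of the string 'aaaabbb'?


String: 'aaaabbb'
Counting characters:
  'a' appears 4 time(s)
  'b' appears 3 time(s)
Total length = 4 + 3 = 7

7


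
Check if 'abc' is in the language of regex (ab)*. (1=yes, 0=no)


Pattern: (ab)*
String: 'abc'
Pattern requires: zero or more repetitions of 'ab'
Length 3 is odd -> cannot be (ab)* -> no match
Result: 0

0


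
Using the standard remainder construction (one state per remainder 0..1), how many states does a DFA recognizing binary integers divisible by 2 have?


Divisibility by 2 is tracked via the remainder mod 2: 0, 1, ..., 1
The construction assigns one state to each remainder
Number of remainders = 2

2


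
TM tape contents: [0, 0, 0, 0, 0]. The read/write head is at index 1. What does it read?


Tape: [0, 0, 0, 0, 0]
Positions: 0 1 2 3 4
Values:    0 0 0 0 0
Head at position 1
tape[1] = 0

0


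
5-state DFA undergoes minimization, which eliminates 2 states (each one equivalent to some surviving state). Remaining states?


Original DFA: 5 states
Redundant states removed: 2
Minimized states = original - removed
= 5 - 2
= 3

3


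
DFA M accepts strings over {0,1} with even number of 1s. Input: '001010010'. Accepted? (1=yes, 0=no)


DFA has 2 states: q_even (start, accept=yes) and q_odd
Processing string '001010010' character by character:
  Position 0: read '0', 1-count=0 -> q_even (no change)
  Position 1: read '0', 1-count=0 -> q_even (no change)
  Position 2: read '1', 1-count=1 -> q_odd
  Position 3: read '0', 1-count=1 -> q_odd (no change)
  Position 4: read '1', 1-count=2 -> q_even
  Position 5: read '0', 1-count=2 -> q_even (no change)
  Position 6: read '0', 1-count=2 -> q_even (no change)
  Position 7: read '1', 1-count=3 -> q_odd
  Position 8: read '0', 1-count=3 -> q_odd (no change)
Final state: q_odd, total 1s = 3 (odd); the DFA requires an even count -> reject

0


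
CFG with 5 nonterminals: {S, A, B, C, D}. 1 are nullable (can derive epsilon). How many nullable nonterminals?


Nonterminals: {S, A, B, C, D}
A nonterminal is nullable if it can derive epsilon
Counting nullable nonterminals: 1
Total nullable = 1

1


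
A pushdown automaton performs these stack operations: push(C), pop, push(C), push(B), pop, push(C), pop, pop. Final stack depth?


Tracing stack operations:
  push(C) -> stack = [C], depth=1
  pop -> removed C, stack = [], depth=0
  push(C) -> stack = [C], depth=1
  push(B) -> stack = [C,B], depth=2
  pop -> removed B, stack = [C], depth=1
  push(C) -> stack = [C,C], depth=2
  pop -> removed C, stack = [C], depth=1
  pop -> removed C, stack = [], depth=0
Final depth = 0

0


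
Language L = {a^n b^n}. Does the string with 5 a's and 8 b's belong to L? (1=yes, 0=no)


Language requires equal numbers of a's and b's
PDA pushes for each 'a', pops for each 'b'
Number of a's = 5
Number of b's = 8
5 != 8 -> Reject

0


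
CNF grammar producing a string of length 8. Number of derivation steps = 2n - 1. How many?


Chomsky Normal Form derivation:
String length n = 8
Each step either:
  - Splits a nonterminal into two (n-1 such steps)
  - Converts a nonterminal to terminal (n such steps)
Total = (n-1) + n = 2n - 1
= 2(8) - 1
= 16 - 1
= 15

15


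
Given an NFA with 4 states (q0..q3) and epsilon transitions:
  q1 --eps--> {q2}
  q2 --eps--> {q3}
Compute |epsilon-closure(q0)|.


Starting from q0
Initialize closure = {q0}
q0 has no outgoing epsilon transitions -> nothing to add
Final closure: {q0}
Size = 1

1


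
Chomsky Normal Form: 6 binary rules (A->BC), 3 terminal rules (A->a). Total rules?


CNF allows two rule forms:
  A -> BC (binary): 6 rules
  A -> a (terminal): 3 rules
Total = 6 + 3 = 9

9


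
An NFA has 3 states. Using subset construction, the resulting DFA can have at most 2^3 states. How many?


NFA has 3 states
Subset construction: each DFA state = subset of NFA states
Maximum subsets = 2^3
2^3 = 8

8


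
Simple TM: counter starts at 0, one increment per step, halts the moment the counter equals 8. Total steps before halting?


Counter starts at 0. Counting sequence:
  Step 1: counter = 1
  Step 2: counter = 2
  Step 3: counter = 3
  Step 4: counter = 4
  Step 5: counter = 5
  Step 6: counter = 6
  Step 7: counter = 7
  Step 8: counter = 8
Counter reached 8 -> halt
Total steps = 8

8


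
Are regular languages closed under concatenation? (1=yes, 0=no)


Regular languages are closed under:
- Union (DFA product construction)
- Intersection (DFA product construction)
- Complement (swap accept/reject states)
- Concatenation (NFA construction)
- Kleene star (NFA construction)
concatenation is in this list
Therefore: closed

1


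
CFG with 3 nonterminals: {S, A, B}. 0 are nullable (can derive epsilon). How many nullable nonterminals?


Nonterminals: {S, A, B}
A nonterminal is nullable if it can derive epsilon
Counting nullable nonterminals: 0
Total nullable = 0

0


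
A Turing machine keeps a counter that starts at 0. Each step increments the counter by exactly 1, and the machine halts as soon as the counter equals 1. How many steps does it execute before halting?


Counter starts at 0. Counting sequence:
  Step 1: counter = 1
Counter reached 1 -> halt
Total steps = 1

1


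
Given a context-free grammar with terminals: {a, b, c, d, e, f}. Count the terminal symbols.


Terminal symbols: a, b, c, d, e, f
Counting each: a (#1), b (#2), c (#3), d (#4), e (#5), f (#6)
Total = 6

6


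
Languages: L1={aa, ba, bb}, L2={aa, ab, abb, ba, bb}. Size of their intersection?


L1 = {aa, ba, bb}
L2 = {aa, ab, abb, ba, bb}
Checking each string in L1 against L2:
  'aa': in L2? Yes
  'ba': in L2? Yes
  'bb': in L2? Yes
Intersection = {aa, ba, bb}
|L1 ∩ L2| = 3

3


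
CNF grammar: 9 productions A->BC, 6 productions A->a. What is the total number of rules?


CNF allows two rule forms:
  A -> BC (binary): 9 rules
  A -> a (terminal): 6 rules
Total = 9 + 6 = 15

15


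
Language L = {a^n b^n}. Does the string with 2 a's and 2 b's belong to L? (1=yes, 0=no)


Language requires equal numbers of a's and b's
PDA pushes for each 'a', pops for each 'b'
Number of a's = 2
Number of b's = 2
2 == 2 -> Accept

1


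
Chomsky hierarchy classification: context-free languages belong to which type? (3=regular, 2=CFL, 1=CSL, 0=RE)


Chomsky hierarchy levels:
  Type 3: Regular (DFA/NFA/regex)
  Type 2: Context-free (PDA)
  Type 1: Context-sensitive
  Type 0: Recursively enumerable (TM)
'context-free' corresponds to Type 2

2


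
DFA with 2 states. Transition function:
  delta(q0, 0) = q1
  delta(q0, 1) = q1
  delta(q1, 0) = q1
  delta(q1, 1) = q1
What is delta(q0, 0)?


Looking up transition function:
delta(q0, 0) in the table
Row: q0, Column: 0
Result: q1

q1


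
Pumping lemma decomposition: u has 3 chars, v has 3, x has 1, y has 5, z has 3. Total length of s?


|s| = |u| + |v| + |x| + |y| + |z|
= 3 + 3 + 1 + 5 + 3
= 6 + 1 + 8
= 7 + 8
= 15

15


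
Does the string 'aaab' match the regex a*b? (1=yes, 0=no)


Pattern: a*b
String: 'aaab'
Pattern requires: zero or more 'a's followed by exactly one 'b'
Found 3 leading 'a's
Remaining: 'b'
Remaining is exactly 'b' -> match
Result: 1

1


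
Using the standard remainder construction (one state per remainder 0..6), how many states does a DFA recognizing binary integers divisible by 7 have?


Divisibility by 7 is tracked via the remainder mod 7: 0, 1, ..., 6
The construction assigns one state to each remainder
Number of remainders = 7

7


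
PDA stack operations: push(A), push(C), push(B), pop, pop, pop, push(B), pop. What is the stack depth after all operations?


Tracing stack operations:
  push(A) -> stack = [A], depth=1
  push(C) -> stack = [A,C], depth=2
  push(B) -> stack = [A,C,B], depth=3
  pop -> removed B, stack = [A,C], depth=2
  pop -> removed C, stack = [A], depth=1
  pop -> removed A, stack = [], depth=0
  push(B) -> stack = [B], depth=1
  pop -> removed B, stack = [], depth=0
Final depth = 0

0


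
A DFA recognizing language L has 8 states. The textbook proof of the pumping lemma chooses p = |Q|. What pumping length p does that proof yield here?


Pumping lemma for regular languages (standard proof):
Take p = |Q|, the number of DFA states.
Any string of length >= |Q| passes through |Q|+1 states while reading its first |Q| symbols,
so by pigeonhole some state repeats, giving the loop that can be pumped.
Here |Q| = 8
Therefore the proof uses p = 8

8


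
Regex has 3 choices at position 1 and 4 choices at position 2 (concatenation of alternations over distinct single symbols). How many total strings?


First group: 3 alternatives
Second group: 4 alternatives
Concatenation: each choice from group 1 pairs with each from group 2
Total = 3 x 4 = 12

12


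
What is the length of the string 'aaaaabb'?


String: 'aaaaabb'
Counting characters:
  'a' appears 5 time(s)
  'b' appears 2 time(s)
Total length = 5 + 2 = 7

7


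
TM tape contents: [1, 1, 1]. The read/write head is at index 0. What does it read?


Tape: [1, 1, 1]
Positions: 0 1 2
Values:    1 1 1
Head at position 0
tape[0] = 1

1


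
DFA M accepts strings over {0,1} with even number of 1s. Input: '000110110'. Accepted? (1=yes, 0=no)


DFA has 2 states: q_even (start, accept=yes) and q_odd
Processing string '000110110' character by character:
  Position 0: read '0', 1-count=0 -> q_even (no change)
  Position 1: read '0', 1-count=0 -> q_even (no change)
  Position 2: read '0', 1-count=0 -> q_even (no change)
  Position 3: read '1', 1-count=1 -> q_odd
  Position 4: read '1', 1-count=2 -> q_even
  Position 5: read '0', 1-count=2 -> q_even (no change)
  Position 6: read '1', 1-count=3 -> q_odd
  Position 7: read '1', 1-count=4 -> q_even
  Position 8: read '0', 1-count=4 -> q_even (no change)
Final state: q_even, total 1s = 4 (even); the DFA requires an even count -> accept

1


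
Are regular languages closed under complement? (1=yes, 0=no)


Regular languages are closed under:
- Union (DFA product construction)
- Intersection (DFA product construction)
- Complement (swap accept/reject states)
- Concatenation (NFA construction)
- Kleene star (NFA construction)
complement is in this list
Therefore: closed

1


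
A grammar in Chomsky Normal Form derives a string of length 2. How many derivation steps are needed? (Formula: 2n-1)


Chomsky Normal Form derivation:
String length n = 2
Each step either:
  - Splits a nonterminal into two (n-1 such steps)
  - Converts a nonterminal to terminal (n such steps)
Total = (n-1) + n = 2n - 1
= 2(2) - 1
= 4 - 1
= 3

3


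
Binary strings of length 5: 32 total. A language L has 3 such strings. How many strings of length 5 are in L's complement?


Alphabet: {0,1}
String length: 5
Total strings of length 5 = 2^5 = 32
Strings in L = 3
Complement = total - |L|
= 32 - 3
= 29

29


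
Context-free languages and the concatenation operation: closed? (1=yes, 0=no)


CFL closure properties:
  Closed under: union, concatenation, Kleene star
  NOT closed under: intersection, complement
Operation 'concatenation' is in closed list -> Yes (closed)

1


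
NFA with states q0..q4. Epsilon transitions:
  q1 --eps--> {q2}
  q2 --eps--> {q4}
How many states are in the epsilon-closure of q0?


Starting from q0
Initialize closure = {q0}
q0 has no outgoing epsilon transitions -> nothing to add
Final closure: {q0}
Size = 1

1


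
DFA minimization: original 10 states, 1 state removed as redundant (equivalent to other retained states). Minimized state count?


Original DFA: 10 states
Redundant states removed: 1
Minimized states = original - removed
= 10 - 1
= 9

9


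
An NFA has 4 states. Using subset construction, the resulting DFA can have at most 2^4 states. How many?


NFA has 4 states
Subset construction: each DFA state = subset of NFA states
Maximum subsets = 2^4
2^4 = 16

16


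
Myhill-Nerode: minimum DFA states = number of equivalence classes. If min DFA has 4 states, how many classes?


Myhill-Nerode theorem:
Number of equivalence classes = number of states in minimal DFA
Minimal DFA states = 4
Therefore equivalence classes = 4

4


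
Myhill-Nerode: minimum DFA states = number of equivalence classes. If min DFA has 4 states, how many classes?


Myhill-Nerode theorem:
Number of equivalence classes = number of states in minimal DFA
Minimal DFA states = 4
Therefore equivalence classes = 4

4


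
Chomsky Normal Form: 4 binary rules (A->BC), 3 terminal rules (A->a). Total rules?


CNF allows two rule forms:
  A -> BC (binary): 4 rules
  A -> a (terminal): 3 rules
Total = 4 + 3 = 7

7


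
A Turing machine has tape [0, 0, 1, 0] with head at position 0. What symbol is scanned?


Tape: [0, 0, 1, 0]
Positions: 0 1 2 3
Values:    0 0 1 0
Head at position 0
tape[0] = 0

0


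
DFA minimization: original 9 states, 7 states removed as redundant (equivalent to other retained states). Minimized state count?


Original DFA: 9 states
Redundant states removed: 7
Minimized states = original - removed
= 9 - 7
= 2

2


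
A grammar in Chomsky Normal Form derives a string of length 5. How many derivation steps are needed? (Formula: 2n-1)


Chomsky Normal Form derivation:
String length n = 5
Each step either:
  - Splits a nonterminal into two (n-1 such steps)
  - Converts a nonterminal to terminal (n such steps)
Total = (n-1) + n = 2n - 1
= 2(5) - 1
= 10 - 1
= 9

9


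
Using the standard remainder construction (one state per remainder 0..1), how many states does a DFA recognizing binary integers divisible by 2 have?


Divisibility by 2 is tracked via the remainder mod 2: 0, 1, ..., 1
The construction assigns one state to each remainder
Number of remainders = 2

2


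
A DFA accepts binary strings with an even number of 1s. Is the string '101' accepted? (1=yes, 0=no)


DFA has 2 states: q_even (start, accept=yes) and q_odd
Processing string '101' character by character:
  Position 0: read '1', 1-count=1 -> q_odd
  Position 1: read '0', 1-count=1 -> q_odd (no change)
  Position 2: read '1', 1-count=2 -> q_even
Final state: q_even, total 1s = 2 (even); the DFA requires an even count -> accept

1


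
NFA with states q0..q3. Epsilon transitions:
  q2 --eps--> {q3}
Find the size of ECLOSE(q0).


Starting from q0
Initialize closure = {q0}
q0 has no outgoing epsilon transitions -> nothing to add
Final closure: {q0}
Size = 1

1


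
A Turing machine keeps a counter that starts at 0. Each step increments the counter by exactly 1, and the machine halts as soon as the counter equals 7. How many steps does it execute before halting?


Counter starts at 0. Counting sequence:
  Step 1: counter = 1
  Step 2: counter = 2
  Step 3: counter = 3
  Step 4: counter = 4
  Step 5: counter = 5
  Step 6: counter = 6
  Step 7: counter = 7
Counter reached 7 -> halt
Total steps = 7

7


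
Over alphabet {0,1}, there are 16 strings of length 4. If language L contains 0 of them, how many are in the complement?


Alphabet: {0,1}
String length: 4
Total strings of length 4 = 2^4 = 16
Strings in L = 0
Complement = total - |L|
= 16 - 0
= 16

16


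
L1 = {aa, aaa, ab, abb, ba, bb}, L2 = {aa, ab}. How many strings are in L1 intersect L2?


L1 = {aa, aaa, ab, abb, ba, bb}
L2 = {aa, ab}
Checking each string in L1 against L2:
  'aa': in L2? Yes
  'aaa': in L2? No
  'ab': in L2? Yes
  'abb': in L2? No
  'ba': in L2? No
  'bb': in L2? No
Intersection = {aa, ab}
|L1 ∩ L2| = 2

2


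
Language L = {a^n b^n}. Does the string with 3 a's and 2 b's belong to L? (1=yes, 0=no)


Language requires equal numbers of a's and b's
PDA pushes for each 'a', pops for each 'b'
Number of a's = 3
Number of b's = 2
3 != 2 -> Reject

0


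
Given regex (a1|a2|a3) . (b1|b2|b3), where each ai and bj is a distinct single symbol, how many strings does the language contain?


First group: 3 alternatives
Second group: 3 alternatives
Concatenation: each choice from group 1 pairs with each from group 2
Total = 3 x 3 = 9

9


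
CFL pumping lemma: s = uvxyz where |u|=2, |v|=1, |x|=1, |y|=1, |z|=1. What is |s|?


|s| = |u| + |v| + |x| + |y| + |z|
= 2 + 1 + 1 + 1 + 1
= 3 + 1 + 2
= 4 + 2
= 6

6


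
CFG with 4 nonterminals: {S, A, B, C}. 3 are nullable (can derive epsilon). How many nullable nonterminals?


Nonterminals: {S, A, B, C}
A nonterminal is nullable if it can derive epsilon
Counting nullable nonterminals: 3
Total nullable = 3

3


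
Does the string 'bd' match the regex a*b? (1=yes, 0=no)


Pattern: a*b
String: 'bd'
Pattern requires: zero or more 'a's followed by exactly one 'b'
Found 0 leading 'a's
Remaining: 'bd'
Remaining is not 'b' -> no match
Result: 0

0


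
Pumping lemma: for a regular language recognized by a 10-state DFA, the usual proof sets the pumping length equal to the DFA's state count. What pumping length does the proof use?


Pumping lemma for regular languages (standard proof):
Take p = |Q|, the number of DFA states.
Any string of length >= |Q| passes through |Q|+1 states while reading its first |Q| symbols,
so by pigeonhole some state repeats, giving the loop that can be pumped.
Here |Q| = 10
Therefore the proof uses p = 10

10


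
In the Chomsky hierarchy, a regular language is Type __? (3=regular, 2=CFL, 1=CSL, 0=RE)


Chomsky hierarchy levels:
  Type 3: Regular (DFA/NFA/regex)
  Type 2: Context-free (PDA)
  Type 1: Context-sensitive
  Type 0: Recursively enumerable (TM)
'regular' corresponds to Type 3

3


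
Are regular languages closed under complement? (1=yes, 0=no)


Regular languages are closed under:
- Union (DFA product construction)
- Intersection (DFA product construction)
- Complement (swap accept/reject states)
- Concatenation (NFA construction)
- Kleene star (NFA construction)
complement is in this list
Therefore: closed

1


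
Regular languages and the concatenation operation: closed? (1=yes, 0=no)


Regular languages are closed under all standard operations:
- Union: Yes (product construction)
- Intersection: Yes (product construction)
- Complement: Yes (swap accept/reject)
- Concatenation: Yes (NFA construction)
Operation: concatenation -> Closed

1


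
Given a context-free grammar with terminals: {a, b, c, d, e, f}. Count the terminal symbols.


Terminal symbols: a, b, c, d, e, f
Counting each: a (#1), b (#2), c (#3), d (#4), e (#5), f (#6)
Total = 6

6


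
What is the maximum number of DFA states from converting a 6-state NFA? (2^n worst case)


NFA has 6 states
Subset construction: each DFA state = subset of NFA states
Maximum subsets = 2^6
2^6 = 64

64


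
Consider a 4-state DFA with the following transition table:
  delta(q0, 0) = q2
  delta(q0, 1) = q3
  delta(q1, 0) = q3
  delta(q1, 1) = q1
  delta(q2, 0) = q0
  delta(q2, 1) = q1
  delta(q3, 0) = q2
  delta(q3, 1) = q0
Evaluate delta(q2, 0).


Looking up transition function:
delta(q2, 0) in the table
Row: q2, Column: 0
Result: q0

q0


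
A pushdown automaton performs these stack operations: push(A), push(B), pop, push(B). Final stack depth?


Tracing stack operations:
  push(A) -> stack = [A], depth=1
  push(B) -> stack = [A,B], depth=2
  pop -> removed B, stack = [A], depth=1
  push(B) -> stack = [A,B], depth=2
Final depth = 2

2


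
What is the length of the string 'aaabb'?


String: 'aaabb'
Counting characters:
  'a' appears 3 time(s)
  'b' appears 2 time(s)
Total length = 3 + 2 = 5

5


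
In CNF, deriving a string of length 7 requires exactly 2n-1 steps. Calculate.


Chomsky Normal Form derivation:
String length n = 7
Each step either:
  - Splits a nonterminal into two (n-1 such steps)
  - Converts a nonterminal to terminal (n such steps)
Total = (n-1) + n = 2n - 1
= 2(7) - 1
= 14 - 1
= 13

13


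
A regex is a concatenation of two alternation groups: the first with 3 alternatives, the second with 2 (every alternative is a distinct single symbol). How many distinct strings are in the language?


First group: 3 alternatives
Second group: 2 alternatives
Concatenation: each choice from group 1 pairs with each from group 2
Total = 3 x 2 = 6

6


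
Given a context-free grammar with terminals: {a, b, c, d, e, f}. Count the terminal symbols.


Terminal symbols: a, b, c, d, e, f
Counting each: a (#1), b (#2), c (#3), d (#4), e (#5), f (#6)
Total = 6

6


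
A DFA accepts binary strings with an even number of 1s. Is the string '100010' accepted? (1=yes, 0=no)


DFA has 2 states: q_even (start, accept=yes) and q_odd
Processing string '100010' character by character:
  Position 0: read '1', 1-count=1 -> q_odd
  Position 1: read '0', 1-count=1 -> q_odd (no change)
  Position 2: read '0', 1-count=1 -> q_odd (no change)
  Position 3: read '0', 1-count=1 -> q_odd (no change)
  Position 4: read '1', 1-count=2 -> q_even
  Position 5: read '0', 1-count=2 -> q_even (no change)
Final state: q_even, total 1s = 2 (even); the DFA requires an even count -> accept

1


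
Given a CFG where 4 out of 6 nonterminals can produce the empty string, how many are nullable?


Nonterminals: {S, A, B, C, D, E}
A nonterminal is nullable if it can derive epsilon
Counting nullable nonterminals: 4
Total nullable = 4

4


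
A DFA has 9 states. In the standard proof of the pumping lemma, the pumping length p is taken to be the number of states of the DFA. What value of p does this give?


Pumping lemma for regular languages (standard proof):
Take p = |Q|, the number of DFA states.
Any string of length >= |Q| passes through |Q|+1 states while reading its first |Q| symbols,
so by pigeonhole some state repeats, giving the loop that can be pumped.
Here |Q| = 9
Therefore the proof uses p = 9

9


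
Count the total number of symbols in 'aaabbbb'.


String: 'aaabbbb'
Counting characters:
  'a' appears 3 time(s)
  'b' appears 4 time(s)
Total length = 3 + 4 = 7

7


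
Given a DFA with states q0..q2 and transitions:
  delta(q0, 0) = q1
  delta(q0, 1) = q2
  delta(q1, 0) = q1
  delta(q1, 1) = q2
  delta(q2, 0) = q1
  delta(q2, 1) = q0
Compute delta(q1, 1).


Looking up transition function:
delta(q1, 1) in the table
Row: q1, Column: 1
Result: q2

q2


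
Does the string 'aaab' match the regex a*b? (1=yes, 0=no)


Pattern: a*b
String: 'aaab'
Pattern requires: zero or more 'a's followed by exactly one 'b'
Found 3 leading 'a's
Remaining: 'b'
Remaining is exactly 'b' -> match
Result: 1

1


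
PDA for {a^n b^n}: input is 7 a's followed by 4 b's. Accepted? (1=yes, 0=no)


Language requires equal numbers of a's and b's
PDA pushes for each 'a', pops for each 'b'
Number of a's = 7
Number of b's = 4
7 != 4 -> Reject

0


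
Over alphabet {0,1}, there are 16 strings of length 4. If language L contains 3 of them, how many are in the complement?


Alphabet: {0,1}
String length: 4
Total strings of length 4 = 2^4 = 16
Strings in L = 3
Complement = total - |L|
= 16 - 3
= 13

13


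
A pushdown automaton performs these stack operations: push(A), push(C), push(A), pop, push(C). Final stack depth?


Tracing stack operations:
  push(A) -> stack = [A], depth=1
  push(C) -> stack = [A,C], depth=2
  push(A) -> stack = [A,C,A], depth=3
  pop -> removed A, stack = [A,C], depth=2
  push(C) -> stack = [A,C,C], depth=3
Final depth = 3

3


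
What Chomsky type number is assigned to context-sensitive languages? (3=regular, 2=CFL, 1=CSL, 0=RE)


Chomsky hierarchy levels:
  Type 3: Regular (DFA/NFA/regex)
  Type 2: Context-free (PDA)
  Type 1: Context-sensitive
  Type 0: Recursively enumerable (TM)
'context-sensitive' corresponds to Type 1

1


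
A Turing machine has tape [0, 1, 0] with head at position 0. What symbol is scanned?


Tape: [0, 1, 0]
Positions: 0 1 2
Values:    0 1 0
Head at position 0
tape[0] = 0

0


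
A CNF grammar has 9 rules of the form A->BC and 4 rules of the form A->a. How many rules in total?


CNF allows two rule forms:
  A -> BC (binary): 9 rules
  A -> a (terminal): 4 rules
Total = 9 + 4 = 13

13


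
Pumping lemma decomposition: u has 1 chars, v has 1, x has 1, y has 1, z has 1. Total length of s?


|s| = |u| + |v| + |x| + |y| + |z|
= 1 + 1 + 1 + 1 + 1
= 2 + 1 + 2
= 3 + 2
= 5

5


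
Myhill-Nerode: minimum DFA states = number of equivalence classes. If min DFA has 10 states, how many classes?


Myhill-Nerode theorem:
Number of equivalence classes = number of states in minimal DFA
Minimal DFA states = 10
Therefore equivalence classes = 10

10


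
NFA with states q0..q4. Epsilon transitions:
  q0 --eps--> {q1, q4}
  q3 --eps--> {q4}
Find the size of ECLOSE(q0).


Starting from q0
Initialize closure = {q0}
Follow epsilon from q0 -> add q1
Follow epsilon from q0 -> add q4
Final closure: {q0, q1, q4}
Size = 3

3


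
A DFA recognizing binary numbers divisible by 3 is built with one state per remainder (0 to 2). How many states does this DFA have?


Divisibility by 3 is tracked via the remainder mod 3: 0, 1, ..., 2
The construction assigns one state to each remainder
Number of remainders = 3

3


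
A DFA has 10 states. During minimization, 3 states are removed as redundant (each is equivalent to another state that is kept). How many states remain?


Original DFA: 10 states
Redundant states removed: 3
Minimized states = original - removed
= 10 - 3
= 7

7


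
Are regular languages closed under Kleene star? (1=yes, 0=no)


Regular languages are closed under:
- Union (DFA product construction)
- Intersection (DFA product construction)
- Complement (swap accept/reject states)
- Concatenation (NFA construction)
- Kleene star (NFA construction)
Kleene star is in this list
Therefore: closed

1


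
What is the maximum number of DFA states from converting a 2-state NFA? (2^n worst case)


NFA has 2 states
Subset construction: each DFA state = subset of NFA states
Maximum subsets = 2^2
2^2 = 4

4


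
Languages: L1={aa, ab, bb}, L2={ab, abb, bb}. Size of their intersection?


L1 = {aa, ab, bb}
L2 = {ab, abb, bb}
Checking each string in L1 against L2:
  'aa': in L2? No
  'ab': in L2? Yes
  'bb': in L2? Yes
Intersection = {ab, bb}
|L1 ∩ L2| = 2

2


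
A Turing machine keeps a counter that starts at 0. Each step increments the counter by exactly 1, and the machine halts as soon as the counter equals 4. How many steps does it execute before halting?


Counter starts at 0. Counting sequence:
  Step 1: counter = 1
  Step 2: counter = 2
  Step 3: counter = 3
  Step 4: counter = 4
Counter reached 4 -> halt
Total steps = 4

4


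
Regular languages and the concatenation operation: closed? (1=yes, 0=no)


Regular languages are closed under all standard operations:
- Union: Yes (product construction)
- Intersection: Yes (product construction)
- Complement: Yes (swap accept/reject)
- Concatenation: Yes (NFA construction)
Operation: concatenation -> Closed

1


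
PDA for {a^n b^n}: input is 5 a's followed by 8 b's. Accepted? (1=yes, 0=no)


Language requires equal numbers of a's and b's
PDA pushes for each 'a', pops for each 'b'
Number of a's = 5
Number of b's = 8
5 != 8 -> Reject

0


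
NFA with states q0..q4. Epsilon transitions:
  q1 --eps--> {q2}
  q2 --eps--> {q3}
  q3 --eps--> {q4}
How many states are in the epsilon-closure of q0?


Starting from q0
Initialize closure = {q0}
q0 has no outgoing epsilon transitions -> nothing to add
Final closure: {q0}
Size = 1

1


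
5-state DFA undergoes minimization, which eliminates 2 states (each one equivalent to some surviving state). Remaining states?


Original DFA: 5 states
Redundant states removed: 2
Minimized states = original - removed
= 5 - 2
= 3

3


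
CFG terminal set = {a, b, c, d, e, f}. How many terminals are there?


Terminal symbols: a, b, c, d, e, f
Counting each: a (#1), b (#2), c (#3), d (#4), e (#5), f (#6)
Total = 6

6


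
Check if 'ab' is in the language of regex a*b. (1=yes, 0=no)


Pattern: a*b
String: 'ab'
Pattern requires: zero or more 'a's followed by exactly one 'b'
Found 1 leading 'a's
Remaining: 'b'
Remaining is exactly 'b' -> match
Result: 1

1


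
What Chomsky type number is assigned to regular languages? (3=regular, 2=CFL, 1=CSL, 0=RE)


Chomsky hierarchy levels:
  Type 3: Regular (DFA/NFA/regex)
  Type 2: Context-free (PDA)
  Type 1: Context-sensitive
  Type 0: Recursively enumerable (TM)
'regular' corresponds to Type 3

3


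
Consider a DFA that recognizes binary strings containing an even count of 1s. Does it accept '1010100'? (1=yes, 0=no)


DFA has 2 states: q_even (start, accept=yes) and q_odd
Processing string '1010100' character by character:
  Position 0: read '1', 1-count=1 -> q_odd
  Position 1: read '0', 1-count=1 -> q_odd (no change)
  Position 2: read '1', 1-count=2 -> q_even
  Position 3: read '0', 1-count=2 -> q_even (no change)
  Position 4: read '1', 1-count=3 -> q_odd
  Position 5: read '0', 1-count=3 -> q_odd (no change)
  Position 6: read '0', 1-count=3 -> q_odd (no change)
Final state: q_odd, total 1s = 3 (odd); the DFA requires an even count -> reject

0


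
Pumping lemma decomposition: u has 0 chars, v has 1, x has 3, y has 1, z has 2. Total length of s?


|s| = |u| + |v| + |x| + |y| + |z|
= 0 + 1 + 3 + 1 + 2
= 1 + 3 + 3
= 4 + 3
= 7

7


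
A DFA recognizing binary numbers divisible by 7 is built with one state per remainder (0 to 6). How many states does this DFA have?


Divisibility by 7 is tracked via the remainder mod 7: 0, 1, ..., 6
The construction assigns one state to each remainder
Number of remainders = 7

7


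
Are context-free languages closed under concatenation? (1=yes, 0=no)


CFL closure properties:
  Closed under: union, concatenation, Kleene star
  NOT closed under: intersection, complement
Operation 'concatenation' is in closed list -> Yes (closed)

1


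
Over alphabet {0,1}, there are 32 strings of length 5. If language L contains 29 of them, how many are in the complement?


Alphabet: {0,1}
String length: 5
Total strings of length 5 = 2^5 = 32
Strings in L = 29
Complement = total - |L|
= 32 - 29
= 3

3


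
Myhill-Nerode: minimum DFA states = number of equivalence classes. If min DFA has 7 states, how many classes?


Myhill-Nerode theorem:
Number of equivalence classes = number of states in minimal DFA
Minimal DFA states = 7
Therefore equivalence classes = 7

7


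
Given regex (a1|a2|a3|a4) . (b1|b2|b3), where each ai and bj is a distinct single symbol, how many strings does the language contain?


First group: 4 alternatives
Second group: 3 alternatives
Concatenation: each choice from group 1 pairs with each from group 2
Total = 4 x 3 = 12

12


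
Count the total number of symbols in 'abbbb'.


String: 'abbbb'
Counting characters:
  'a' appears 1 time(s)
  'b' appears 4 time(s)
Total length = 1 + 4 = 5

5


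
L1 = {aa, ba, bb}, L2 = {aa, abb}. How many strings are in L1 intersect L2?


L1 = {aa, ba, bb}
L2 = {aa, abb}
Checking each string in L1 against L2:
  'aa': in L2? Yes
  'ba': in L2? No
  'bb': in L2? No
Intersection = {aa}
|L1 ∩ L2| = 1

1


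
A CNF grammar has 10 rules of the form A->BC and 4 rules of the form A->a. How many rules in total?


CNF allows two rule forms:
  A -> BC (binary): 10 rules
  A -> a (terminal): 4 rules
Total = 10 + 4 = 14

14


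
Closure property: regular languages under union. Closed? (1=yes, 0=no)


Regular languages are closed under:
- Union (DFA product construction)
- Intersection (DFA product construction)
- Complement (swap accept/reject states)
- Concatenation (NFA construction)
- Kleene star (NFA construction)
union is in this list
Therefore: closed

1


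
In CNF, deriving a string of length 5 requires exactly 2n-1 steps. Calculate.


Chomsky Normal Form derivation:
String length n = 5
Each step either:
  - Splits a nonterminal into two (n-1 such steps)
  - Converts a nonterminal to terminal (n such steps)
Total = (n-1) + n = 2n - 1
= 2(5) - 1
= 10 - 1
= 9

9


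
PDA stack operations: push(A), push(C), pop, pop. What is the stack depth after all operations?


Tracing stack operations:
  push(A) -> stack = [A], depth=1
  push(C) -> stack = [A,C], depth=2
  pop -> removed C, stack = [A], depth=1
  pop -> removed A, stack = [], depth=0
Final depth = 0

0


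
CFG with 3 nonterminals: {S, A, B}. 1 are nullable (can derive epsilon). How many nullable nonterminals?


Nonterminals: {S, A, B}
A nonterminal is nullable if it can derive epsilon
Counting nullable nonterminals: 1
Total nullable = 1

1


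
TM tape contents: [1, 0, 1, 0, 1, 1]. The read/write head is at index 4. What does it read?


Tape: [1, 0, 1, 0, 1, 1]
Positions: 0 1 2 3 4 5
Values:    1 0 1 0 1 1
Head at position 4
tape[4] = 1

1


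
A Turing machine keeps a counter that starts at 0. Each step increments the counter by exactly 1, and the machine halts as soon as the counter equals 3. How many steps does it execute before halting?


Counter starts at 0. Counting sequence:
  Step 1: counter = 1
  Step 2: counter = 2
  Step 3: counter = 3
Counter reached 3 -> halt
Total steps = 3

3


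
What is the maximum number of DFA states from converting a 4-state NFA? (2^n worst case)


NFA has 4 states
Subset construction: each DFA state = subset of NFA states
Maximum subsets = 2^4
2^4 = 16

16


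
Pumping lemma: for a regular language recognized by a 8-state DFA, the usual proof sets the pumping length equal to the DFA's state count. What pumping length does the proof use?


Pumping lemma for regular languages (standard proof):
Take p = |Q|, the number of DFA states.
Any string of length >= |Q| passes through |Q|+1 states while reading its first |Q| symbols,
so by pigeonhole some state repeats, giving the loop that can be pumped.
Here |Q| = 8
Therefore the proof uses p = 8

8


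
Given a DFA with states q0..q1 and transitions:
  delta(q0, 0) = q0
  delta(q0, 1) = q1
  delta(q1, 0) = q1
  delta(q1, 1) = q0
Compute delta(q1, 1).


Looking up transition function:
delta(q1, 1) in the table
Row: q1, Column: 1
Result: q0

q0


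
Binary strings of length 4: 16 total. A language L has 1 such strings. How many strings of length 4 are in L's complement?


Alphabet: {0,1}
String length: 4
Total strings of length 4 = 2^4 = 16
Strings in L = 1
Complement = total - |L|
= 16 - 1
= 15

15


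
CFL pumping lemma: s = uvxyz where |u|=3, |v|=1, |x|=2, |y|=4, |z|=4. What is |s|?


|s| = |u| + |v| + |x| + |y| + |z|
= 3 + 1 + 2 + 4 + 4
= 4 + 2 + 8
= 6 + 8
= 14

14


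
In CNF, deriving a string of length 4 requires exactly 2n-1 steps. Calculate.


Chomsky Normal Form derivation:
String length n = 4
Each step either:
  - Splits a nonterminal into two (n-1 such steps)
  - Converts a nonterminal to terminal (n such steps)
Total = (n-1) + n = 2n - 1
= 2(4) - 1
= 8 - 1
= 7

7


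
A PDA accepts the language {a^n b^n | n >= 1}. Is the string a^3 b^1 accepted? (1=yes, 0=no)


Language requires equal numbers of a's and b's
PDA pushes for each 'a', pops for each 'b'
Number of a's = 3
Number of b's = 1
3 != 1 -> Reject

0


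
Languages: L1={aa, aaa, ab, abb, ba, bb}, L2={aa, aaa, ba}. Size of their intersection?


L1 = {aa, aaa, ab, abb, ba, bb}
L2 = {aa, aaa, ba}
Checking each string in L1 against L2:
  'aa': in L2? Yes
  'aaa': in L2? Yes
  'ab': in L2? No
  'abb': in L2? No
  'ba': in L2? Yes
  'bb': in L2? No
Intersection = {aa, aaa, ba}
|L1 ∩ L2| = 3

3
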